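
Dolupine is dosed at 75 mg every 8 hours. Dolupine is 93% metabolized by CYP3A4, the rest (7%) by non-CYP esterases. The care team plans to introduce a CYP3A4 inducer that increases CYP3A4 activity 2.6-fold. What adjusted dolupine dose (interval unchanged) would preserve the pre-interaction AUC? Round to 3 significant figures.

187 mg

The CYP3A4 pathway (93% of clearance) increases to 2.6× activity: 0.93 × 2.6 = 2.418.
The remaining 7% of clearance is unaffected.
New clearance relative to baseline: 2.418 + 0.07 = 2.488.
Css,avg = (dose rate)/CL, so holding Css fixed requires dose ∝ CL: 75 × 2.488 = 187 mg.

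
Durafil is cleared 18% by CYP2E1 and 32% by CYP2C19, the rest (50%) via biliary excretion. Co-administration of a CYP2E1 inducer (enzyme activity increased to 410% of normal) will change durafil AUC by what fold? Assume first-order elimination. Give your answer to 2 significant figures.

0.64

The CYP2E1 pathway (18% of clearance) increases to 4.1× activity: 0.18 × 4.1 = 0.738.
CYP2C19 (32%) and the residual 50% are unaffected.
Relative clearance = 0.738 + 0.32 + 0.5 = 1.558.
AUC ratio = CL_old/CL_new = 1 / 1.558 = 0.64.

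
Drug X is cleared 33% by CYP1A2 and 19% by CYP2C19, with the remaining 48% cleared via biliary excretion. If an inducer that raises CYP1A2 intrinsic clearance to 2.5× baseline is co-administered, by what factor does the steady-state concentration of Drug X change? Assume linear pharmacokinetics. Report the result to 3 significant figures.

The CYP1A2 pathway (33% of clearance) increases to 2.5× activity: 0.33 × 2.5 = 0.825.
CYP2C19 (19%) and the residual 48% are unaffected.
New clearance relative to baseline: 0.825 + 0.19 + 0.48 = 1.495.
Steady-state concentration ratio = CL_old/CL_new = 1 / 1.495 = 0.669.

0.669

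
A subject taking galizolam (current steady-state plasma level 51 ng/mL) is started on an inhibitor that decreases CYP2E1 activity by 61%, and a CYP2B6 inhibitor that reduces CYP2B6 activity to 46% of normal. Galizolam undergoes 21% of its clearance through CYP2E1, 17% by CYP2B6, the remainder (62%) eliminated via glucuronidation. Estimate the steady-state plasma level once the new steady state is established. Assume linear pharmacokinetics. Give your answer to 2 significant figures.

65 ng/mL

The CYP2E1 pathway (21% of clearance) is reduced to 0.39× activity: 0.21 × 0.39 = 0.0819.
The CYP2B6 pathway (17% of clearance) falls to 0.46× activity: 0.17 × 0.46 = 0.0782.
The remaining 62% of clearance is unaffected.
CL_new/CL_old = 0.0819 + 0.0782 + 0.62 = 0.7801.
Dividing the baseline by the relative clearance: 51 / 0.7801 = 65 ng/mL.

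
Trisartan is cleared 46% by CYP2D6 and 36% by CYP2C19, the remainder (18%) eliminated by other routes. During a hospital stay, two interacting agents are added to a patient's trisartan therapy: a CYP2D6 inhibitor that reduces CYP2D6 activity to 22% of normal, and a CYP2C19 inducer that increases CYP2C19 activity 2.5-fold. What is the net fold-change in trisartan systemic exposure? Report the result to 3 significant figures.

0.847

CYP2D6: 0.46 × 0.22 = 0.1012
CYP2C19: 0.36 × 2.5 = 0.9
Other: 0.18 (unchanged)
New clearance relative to baseline: 0.1012 + 0.9 + 0.18 = 1.1812.
Systemic exposure ∝ 1/CL: fold-change = 1 / 1.1812 = 0.847.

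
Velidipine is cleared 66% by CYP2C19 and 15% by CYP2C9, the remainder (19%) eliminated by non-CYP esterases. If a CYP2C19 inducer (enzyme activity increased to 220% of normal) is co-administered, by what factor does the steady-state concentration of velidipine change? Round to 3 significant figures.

0.558

CYP2C19: 0.66 × 2.2 = 1.452
CYP2C9: 0.15 (unchanged)
Other: 0.19 (unchanged)
New clearance relative to baseline: 1.452 + 0.15 + 0.19 = 1.792.
Steady-state concentration ratio = CL_old/CL_new = 1 / 1.792 = 0.558.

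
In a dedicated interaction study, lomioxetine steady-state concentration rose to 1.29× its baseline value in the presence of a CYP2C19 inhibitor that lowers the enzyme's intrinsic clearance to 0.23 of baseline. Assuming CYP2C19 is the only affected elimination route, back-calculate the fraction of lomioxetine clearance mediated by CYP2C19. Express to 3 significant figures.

0.292

Let x = fm,CYP2C19. Because steady-state concentration ∝ 1/CL, relative clearance fell to 1/1.29 = 0.7752.
Setting x·0.23 + (1 − x) = 0.7752 and solving: x = (0.7752 − 1)/(0.23 − 1) = 0.292.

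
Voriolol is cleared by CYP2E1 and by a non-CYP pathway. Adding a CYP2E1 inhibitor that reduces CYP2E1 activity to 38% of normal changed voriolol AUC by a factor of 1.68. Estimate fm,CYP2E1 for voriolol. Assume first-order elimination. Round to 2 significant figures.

CL'/CL = 1 / 1.68 = 0.5952
0.38·fm + (1 − fm) = 0.5952
fm = (0.5952 − 1) / (0.38 − 1) = 0.65

0.65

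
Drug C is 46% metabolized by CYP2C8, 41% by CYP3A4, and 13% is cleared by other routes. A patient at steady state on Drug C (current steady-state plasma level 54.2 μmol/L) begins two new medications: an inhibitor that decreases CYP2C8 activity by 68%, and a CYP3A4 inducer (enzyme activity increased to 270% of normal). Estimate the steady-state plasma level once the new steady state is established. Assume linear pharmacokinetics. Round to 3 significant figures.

CYP2C8: 0.46 × 0.32 = 0.1472
CYP3A4: 0.41 × 2.7 = 1.107
Other: 0.13 (unchanged)
Relative clearance = 0.1472 + 1.107 + 0.13 = 1.3842.
New steady-state plasma level = 54.2 / 1.3842 = 39.2 μmol/L (concentration scales inversely with clearance).

39.2 μmol/L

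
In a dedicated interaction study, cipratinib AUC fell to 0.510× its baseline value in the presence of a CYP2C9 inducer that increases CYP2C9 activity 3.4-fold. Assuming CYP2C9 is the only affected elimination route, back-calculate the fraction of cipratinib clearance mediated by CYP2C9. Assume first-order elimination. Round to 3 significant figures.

Let fm be the CYP2C9 fraction. New clearance relative to baseline = fm × 3.4 + (1 − fm).
AUC ratio = 1 / (new CL fraction), so new CL fraction = 1 / 0.510 = 1.961.
fm × 3.4 + 1 − fm = 1.961  ⇒  fm × (3.4 − 1) = 0.9608  ⇒  fm = 0.400.

0.400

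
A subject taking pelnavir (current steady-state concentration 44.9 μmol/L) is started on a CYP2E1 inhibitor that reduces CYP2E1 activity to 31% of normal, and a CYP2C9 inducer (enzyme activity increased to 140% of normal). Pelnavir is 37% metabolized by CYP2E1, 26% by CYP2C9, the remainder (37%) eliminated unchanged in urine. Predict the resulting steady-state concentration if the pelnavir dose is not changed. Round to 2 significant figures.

The CYP2E1 pathway (37% of clearance) is reduced to 0.31× activity: 0.37 × 0.31 = 0.1147.
The CYP2C9 pathway (26% of clearance) is boosted to 1.4× activity: 0.26 × 1.4 = 0.364.
The remaining 37% of clearance is unaffected.
CL_new/CL_old = 0.1147 + 0.364 + 0.37 = 0.8487.
New steady-state concentration = 44.9 / 0.8487 = 53 μmol/L (concentration scales inversely with clearance).

53 μmol/L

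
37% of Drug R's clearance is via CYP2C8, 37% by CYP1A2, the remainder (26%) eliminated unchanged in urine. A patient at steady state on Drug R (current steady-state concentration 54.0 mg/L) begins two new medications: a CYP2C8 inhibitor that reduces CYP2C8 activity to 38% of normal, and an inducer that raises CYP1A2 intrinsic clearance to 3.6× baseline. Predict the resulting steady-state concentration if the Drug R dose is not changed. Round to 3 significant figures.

CYP2C8: 0.37 × 0.38 = 0.1406
CYP1A2: 0.37 × 3.6 = 1.332
Other: 0.26 (unchanged)
CL_new/CL_old = 0.1406 + 1.332 + 0.26 = 1.7326.
Steady-state concentration ∝ 1/CL: new value = 54.0 / 1.7326 = 31.2 mg/L.

31.2 mg/L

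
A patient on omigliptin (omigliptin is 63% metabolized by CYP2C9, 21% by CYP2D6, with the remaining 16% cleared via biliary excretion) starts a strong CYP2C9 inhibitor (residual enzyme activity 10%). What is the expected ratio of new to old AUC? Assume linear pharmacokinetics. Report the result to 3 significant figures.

The CYP2C9 pathway (63% of clearance) falls to 0.1× activity: 0.63 × 0.1 = 0.063.
CYP2D6 (21%) and the residual 16% are unaffected.
Relative clearance = 0.063 + 0.21 + 0.16 = 0.433.
AUC is inversely proportional to clearance, so the fold-change is 1 / 0.433 = 2.31.

2.31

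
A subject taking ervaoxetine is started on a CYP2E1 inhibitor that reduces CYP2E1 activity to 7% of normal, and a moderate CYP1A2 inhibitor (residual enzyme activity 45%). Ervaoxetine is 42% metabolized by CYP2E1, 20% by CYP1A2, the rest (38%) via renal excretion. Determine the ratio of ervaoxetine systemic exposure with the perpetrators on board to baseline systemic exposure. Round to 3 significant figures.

The CYP2E1 pathway (42% of clearance) falls to 0.07× activity: 0.42 × 0.07 = 0.0294.
The CYP1A2 pathway (20% of clearance) is reduced to 0.45× activity: 0.2 × 0.45 = 0.09.
The remaining 38% of clearance is unaffected.
New clearance relative to baseline: 0.0294 + 0.09 + 0.38 = 0.4994.
Net systemic exposure ratio = 1 / 0.4994 = 2.00.

2.00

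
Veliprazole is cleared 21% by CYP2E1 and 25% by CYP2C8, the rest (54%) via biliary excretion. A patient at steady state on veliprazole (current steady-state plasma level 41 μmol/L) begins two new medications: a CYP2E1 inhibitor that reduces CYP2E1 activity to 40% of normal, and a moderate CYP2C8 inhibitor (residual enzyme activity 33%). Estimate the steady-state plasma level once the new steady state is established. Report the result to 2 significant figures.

The CYP2E1 pathway (21% of clearance) drops to 0.4× activity: 0.21 × 0.4 = 0.084.
The CYP2C8 pathway (25% of clearance) is reduced to 0.33× activity: 0.25 × 0.33 = 0.0825.
The remaining 54% of clearance is unaffected.
New clearance relative to baseline: 0.084 + 0.0825 + 0.54 = 0.7065.
Steady-state plasma level ∝ 1/CL: new value = 41 / 0.7065 = 58 μmol/L.

58 μmol/L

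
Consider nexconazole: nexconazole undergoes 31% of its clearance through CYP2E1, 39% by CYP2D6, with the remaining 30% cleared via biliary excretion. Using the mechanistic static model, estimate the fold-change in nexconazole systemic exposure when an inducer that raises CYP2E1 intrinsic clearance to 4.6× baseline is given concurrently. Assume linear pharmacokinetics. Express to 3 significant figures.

0.473

CYP2E1: 0.31 × 4.6 = 1.426
CYP2D6: 0.39 (unchanged)
Other: 0.3 (unchanged)
CL_new/CL_old = 1.426 + 0.39 + 0.3 = 2.116.
Systemic exposure ratio = CL_old/CL_new = 1 / 2.116 = 0.473.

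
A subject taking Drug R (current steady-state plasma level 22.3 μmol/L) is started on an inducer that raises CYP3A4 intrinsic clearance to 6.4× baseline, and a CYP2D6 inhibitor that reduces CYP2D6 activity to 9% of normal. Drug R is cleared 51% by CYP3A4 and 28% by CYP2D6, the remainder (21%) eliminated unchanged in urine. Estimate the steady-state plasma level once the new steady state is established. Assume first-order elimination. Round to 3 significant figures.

CYP3A4: 0.51 × 6.4 = 3.264
CYP2D6: 0.28 × 0.09 = 0.0252
Other: 0.21 (unchanged)
CL_new/CL_old = 3.264 + 0.0252 + 0.21 = 3.4992.
Dividing the baseline by the relative clearance: 22.3 / 3.4992 = 6.37 μmol/L.

6.37 μmol/L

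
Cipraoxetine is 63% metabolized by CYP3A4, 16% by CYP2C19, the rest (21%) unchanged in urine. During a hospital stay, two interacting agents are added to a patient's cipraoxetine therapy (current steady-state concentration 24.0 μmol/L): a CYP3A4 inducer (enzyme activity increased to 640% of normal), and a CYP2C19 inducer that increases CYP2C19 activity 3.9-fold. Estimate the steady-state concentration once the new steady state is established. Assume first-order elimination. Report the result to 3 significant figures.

The CYP3A4 pathway (63% of clearance) rises to 6.4× activity: 0.63 × 6.4 = 4.032.
The CYP2C19 pathway (16% of clearance) rises to 3.9× activity: 0.16 × 3.9 = 0.624.
The remaining 21% of clearance is unaffected.
New clearance relative to baseline: 4.032 + 0.624 + 0.21 = 4.866.
Steady-state concentration ∝ 1/CL: new value = 24.0 / 4.866 = 4.93 μmol/L.

4.93 μmol/L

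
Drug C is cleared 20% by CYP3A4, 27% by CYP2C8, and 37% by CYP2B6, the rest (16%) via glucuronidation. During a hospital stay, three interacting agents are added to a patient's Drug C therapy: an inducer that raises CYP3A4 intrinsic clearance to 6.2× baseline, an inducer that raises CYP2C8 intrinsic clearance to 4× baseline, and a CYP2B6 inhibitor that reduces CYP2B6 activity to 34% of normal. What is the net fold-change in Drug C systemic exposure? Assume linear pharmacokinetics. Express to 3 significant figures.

The CYP3A4 pathway (20% of clearance) is boosted to 6.2× activity: 0.2 × 6.2 = 1.24.
The CYP2C8 pathway (27% of clearance) increases to 4× activity: 0.27 × 4 = 1.08.
The CYP2B6 pathway (37% of clearance) drops to 0.34× activity: 0.37 × 0.34 = 0.1258.
Non-CYP routes (16%) are unchanged.
Relative clearance = 1.24 + 1.08 + 0.1258 + 0.16 = 2.6058.
Because systemic exposure varies inversely with clearance, the combined effect is 1 / 2.6058 = 0.384.

0.384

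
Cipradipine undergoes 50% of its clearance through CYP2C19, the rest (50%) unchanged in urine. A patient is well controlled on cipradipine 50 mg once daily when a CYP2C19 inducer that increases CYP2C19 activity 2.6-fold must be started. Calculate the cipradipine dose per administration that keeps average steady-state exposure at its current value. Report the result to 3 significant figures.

The CYP2C19 pathway (50% of clearance) increases to 2.6× activity: 0.5 × 2.6 = 1.3.
The remaining 50% of clearance is unaffected.
CL_new/CL_old = 1.3 + 0.5 = 1.8.
Css,avg = (dose rate)/CL, so holding Css fixed requires dose ∝ CL: 50 × 1.8 = 90.0 mg.

90.0 mg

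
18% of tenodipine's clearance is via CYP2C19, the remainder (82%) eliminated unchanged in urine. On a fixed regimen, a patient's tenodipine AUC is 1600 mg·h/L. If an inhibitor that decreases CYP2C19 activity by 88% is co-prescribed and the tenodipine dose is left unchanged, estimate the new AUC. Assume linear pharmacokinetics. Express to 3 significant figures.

1.90 × 10³ mg·h/L

The CYP2C19 pathway (18% of clearance) drops to 0.12× activity: 0.18 × 0.12 = 0.0216.
The remaining 82% of clearance is unaffected.
CL_new/CL_old = 0.0216 + 0.82 = 0.8416.
AUC ∝ 1/CL, so new value = 1600 / 0.8416 = 1.90 × 10³ mg·h/L.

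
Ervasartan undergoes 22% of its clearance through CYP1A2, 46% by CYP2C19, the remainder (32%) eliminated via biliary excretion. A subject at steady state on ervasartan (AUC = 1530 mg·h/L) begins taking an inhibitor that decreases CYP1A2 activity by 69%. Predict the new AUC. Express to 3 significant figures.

1.80 × 10³ mg·h/L

CYP1A2: 0.22 × 0.31 = 0.0682
CYP2C19: 0.46 (unchanged)
Other: 0.32 (unchanged)
New clearance relative to baseline: 0.0682 + 0.46 + 0.32 = 0.8482.
AUC ∝ 1/CL, so new value = 1530 / 0.8482 = 1.80 × 10³ mg·h/L.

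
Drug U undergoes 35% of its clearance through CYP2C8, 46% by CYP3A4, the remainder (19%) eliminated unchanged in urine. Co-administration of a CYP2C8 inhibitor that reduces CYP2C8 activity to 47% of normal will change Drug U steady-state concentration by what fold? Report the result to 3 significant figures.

CYP2C8: 0.35 × 0.47 = 0.1645
CYP3A4: 0.46 (unchanged)
Other: 0.19 (unchanged)
CL_new/CL_old = 0.1645 + 0.46 + 0.19 = 0.8145.
Since steady-state concentration ∝ 1/CL, the ratio is 1 / 0.8145 = 1.23.

1.23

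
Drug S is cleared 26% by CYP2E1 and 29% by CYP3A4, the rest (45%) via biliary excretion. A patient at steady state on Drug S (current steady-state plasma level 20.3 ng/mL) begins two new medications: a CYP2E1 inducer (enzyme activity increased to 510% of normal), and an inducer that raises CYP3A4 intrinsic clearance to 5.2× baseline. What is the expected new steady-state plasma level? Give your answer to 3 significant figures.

6.18 ng/mL

CYP2E1: 0.26 × 5.1 = 1.326
CYP3A4: 0.29 × 5.2 = 1.508
Other: 0.45 (unchanged)
Relative clearance = 1.326 + 1.508 + 0.45 = 3.284.
Dividing the baseline by the relative clearance: 20.3 / 3.284 = 6.18 ng/mL.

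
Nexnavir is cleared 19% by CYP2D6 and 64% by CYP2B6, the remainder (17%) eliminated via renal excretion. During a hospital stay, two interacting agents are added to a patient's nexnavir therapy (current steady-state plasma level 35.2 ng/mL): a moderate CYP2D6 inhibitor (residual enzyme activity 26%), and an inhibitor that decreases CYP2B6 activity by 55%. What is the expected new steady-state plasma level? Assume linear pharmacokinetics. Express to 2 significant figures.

69 ng/mL

The CYP2D6 pathway (19% of clearance) is reduced to 0.26× activity: 0.19 × 0.26 = 0.0494.
The CYP2B6 pathway (64% of clearance) drops to 0.45× activity: 0.64 × 0.45 = 0.288.
Non-CYP routes (17%) are unchanged.
Relative clearance = 0.0494 + 0.288 + 0.17 = 0.5074.
Dividing the baseline by the relative clearance: 35.2 / 0.5074 = 69 ng/mL.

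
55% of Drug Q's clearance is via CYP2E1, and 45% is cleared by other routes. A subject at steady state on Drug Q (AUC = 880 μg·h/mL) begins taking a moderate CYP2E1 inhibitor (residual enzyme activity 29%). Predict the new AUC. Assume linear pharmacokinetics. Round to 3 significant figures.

CYP2E1: 0.55 × 0.29 = 0.1595
Other: 0.45 (unchanged)
CL_new/CL_old = 0.1595 + 0.45 = 0.6095.
AUC ∝ 1/CL, so new value = 880 / 0.6095 = 1.44 × 10³ μg·h/mL.

1.44 × 10³ μg·h/mL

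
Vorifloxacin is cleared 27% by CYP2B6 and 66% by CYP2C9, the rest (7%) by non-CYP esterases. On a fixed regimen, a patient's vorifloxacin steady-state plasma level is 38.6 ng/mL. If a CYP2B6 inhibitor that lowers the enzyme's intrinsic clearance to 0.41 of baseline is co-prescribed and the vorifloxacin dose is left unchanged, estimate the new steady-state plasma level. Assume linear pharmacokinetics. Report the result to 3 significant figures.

The CYP2B6 pathway (27% of clearance) drops to 0.41× activity: 0.27 × 0.41 = 0.1107.
CYP2C9 (66%) and the residual 7% are unaffected.
CL_new/CL_old = 0.1107 + 0.66 + 0.07 = 0.8407.
With dosing unchanged, steady-state plasma level scales as 1/CL: 38.6 / 0.8407 = 45.9 ng/mL.

45.9 ng/mL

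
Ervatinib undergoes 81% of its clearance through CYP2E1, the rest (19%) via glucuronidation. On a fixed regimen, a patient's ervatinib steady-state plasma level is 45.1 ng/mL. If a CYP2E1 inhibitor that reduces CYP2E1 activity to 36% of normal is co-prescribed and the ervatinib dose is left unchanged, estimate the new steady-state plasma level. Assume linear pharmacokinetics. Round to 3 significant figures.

93.6 ng/mL

The CYP2E1 pathway (81% of clearance) falls to 0.36× activity: 0.81 × 0.36 = 0.2916.
Non-CYP routes (19%) are unchanged.
New clearance relative to baseline: 0.2916 + 0.19 = 0.4816.
New steady-state plasma level = baseline ÷ relative clearance = 45.1 / 0.4816 = 93.6 ng/mL.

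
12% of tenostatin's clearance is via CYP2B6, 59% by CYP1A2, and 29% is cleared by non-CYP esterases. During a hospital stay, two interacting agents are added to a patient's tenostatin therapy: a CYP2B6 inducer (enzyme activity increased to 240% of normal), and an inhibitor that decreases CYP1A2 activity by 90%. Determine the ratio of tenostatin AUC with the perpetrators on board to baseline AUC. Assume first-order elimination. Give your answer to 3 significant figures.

1.57

The CYP2B6 pathway (12% of clearance) is boosted to 2.4× activity: 0.12 × 2.4 = 0.288.
The CYP1A2 pathway (59% of clearance) drops to 0.1× activity: 0.59 × 0.1 = 0.059.
Non-CYP routes (29%) are unchanged.
New clearance relative to baseline: 0.288 + 0.059 + 0.29 = 0.637.
Because AUC varies inversely with clearance, the combined effect is 1 / 0.637 = 1.57.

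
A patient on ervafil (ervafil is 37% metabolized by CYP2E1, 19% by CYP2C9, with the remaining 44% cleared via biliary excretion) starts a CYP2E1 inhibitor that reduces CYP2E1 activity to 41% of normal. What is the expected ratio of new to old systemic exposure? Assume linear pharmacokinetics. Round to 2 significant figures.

The CYP2E1 pathway (37% of clearance) falls to 0.41× activity: 0.37 × 0.41 = 0.1517.
CYP2C9 (19%) and the residual 44% are unaffected.
New clearance relative to baseline: 0.1517 + 0.19 + 0.44 = 0.7817.
Systemic exposure is inversely proportional to clearance, so the fold-change is 1 / 0.7817 = 1.3.

1.3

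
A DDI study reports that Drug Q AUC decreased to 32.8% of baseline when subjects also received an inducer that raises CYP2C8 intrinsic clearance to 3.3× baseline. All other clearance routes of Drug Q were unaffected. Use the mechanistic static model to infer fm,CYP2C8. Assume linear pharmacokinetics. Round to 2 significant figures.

0.89

CL'/CL = 1 / 0.328 = 3.049
3.3·fm + (1 − fm) = 3.049
fm = (3.049 − 1) / (3.3 − 1) = 0.89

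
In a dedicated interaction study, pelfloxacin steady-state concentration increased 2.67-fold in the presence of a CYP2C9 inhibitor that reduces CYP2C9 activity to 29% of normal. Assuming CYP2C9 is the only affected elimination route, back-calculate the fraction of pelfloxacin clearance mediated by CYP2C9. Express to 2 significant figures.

CL'/CL = 1 / 2.67 = 0.3745
0.29·fm + (1 − fm) = 0.3745
fm = (0.3745 − 1) / (0.29 − 1) = 0.88

0.88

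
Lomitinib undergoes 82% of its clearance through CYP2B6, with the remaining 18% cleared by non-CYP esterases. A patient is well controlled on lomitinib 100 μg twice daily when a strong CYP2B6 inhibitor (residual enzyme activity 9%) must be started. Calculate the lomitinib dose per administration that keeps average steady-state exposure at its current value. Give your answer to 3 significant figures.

25.4 μg

CYP2B6: 0.82 × 0.09 = 0.0738
Other: 0.18 (unchanged)
CL_new/CL_old = 0.0738 + 0.18 = 0.2538.
To maintain the same steady-state level, dose must scale with clearance: new dose = 100 × 0.2538 = 25.4 μg.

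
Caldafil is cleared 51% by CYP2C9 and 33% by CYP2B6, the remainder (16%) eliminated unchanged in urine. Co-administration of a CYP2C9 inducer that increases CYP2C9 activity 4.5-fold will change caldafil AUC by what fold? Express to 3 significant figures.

The CYP2C9 pathway (51% of clearance) increases to 4.5× activity: 0.51 × 4.5 = 2.295.
CYP2B6 (33%) and the residual 16% are unaffected.
New clearance relative to baseline: 2.295 + 0.33 + 0.16 = 2.785.
AUC is inversely proportional to clearance, so the fold-change is 1 / 2.785 = 0.359.

0.359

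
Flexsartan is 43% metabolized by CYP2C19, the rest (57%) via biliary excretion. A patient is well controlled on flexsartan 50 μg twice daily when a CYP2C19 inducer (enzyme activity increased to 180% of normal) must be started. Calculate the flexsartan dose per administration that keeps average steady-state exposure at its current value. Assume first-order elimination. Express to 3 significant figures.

67.2 μg

The CYP2C19 pathway (43% of clearance) is boosted to 1.8× activity: 0.43 × 1.8 = 0.774.
The remaining 57% of clearance is unaffected.
New clearance relative to baseline: 0.774 + 0.57 = 1.344.
To maintain the same steady-state level, dose must scale with clearance: new dose = 50 × 1.344 = 67.2 μg.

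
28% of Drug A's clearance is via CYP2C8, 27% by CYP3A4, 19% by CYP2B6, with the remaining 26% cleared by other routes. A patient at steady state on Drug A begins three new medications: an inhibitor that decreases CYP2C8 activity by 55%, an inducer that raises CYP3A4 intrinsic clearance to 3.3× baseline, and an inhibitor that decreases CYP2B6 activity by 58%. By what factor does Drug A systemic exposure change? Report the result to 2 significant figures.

0.74

CYP2C8: 0.28 × 0.45 = 0.126
CYP3A4: 0.27 × 3.3 = 0.891
CYP2B6: 0.19 × 0.42 = 0.0798
Other: 0.26 (unchanged)
CL_new/CL_old = 0.126 + 0.891 + 0.0798 + 0.26 = 1.3568.
Net systemic exposure ratio = 1 / 1.3568 = 0.74.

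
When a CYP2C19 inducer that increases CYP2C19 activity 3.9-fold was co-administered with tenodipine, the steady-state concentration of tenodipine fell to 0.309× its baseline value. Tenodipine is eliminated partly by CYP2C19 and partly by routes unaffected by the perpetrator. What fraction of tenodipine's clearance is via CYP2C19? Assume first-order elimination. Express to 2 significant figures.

CL'/CL = 1 / 0.309 = 3.236
3.9·fm + (1 − fm) = 3.236
fm = (3.236 − 1) / (3.9 − 1) = 0.77

0.77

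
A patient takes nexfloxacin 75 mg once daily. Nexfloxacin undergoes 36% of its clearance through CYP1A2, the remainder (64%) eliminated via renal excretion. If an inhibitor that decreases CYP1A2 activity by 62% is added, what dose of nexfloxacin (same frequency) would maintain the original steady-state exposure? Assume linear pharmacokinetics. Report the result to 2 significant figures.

The CYP1A2 pathway (36% of clearance) is reduced to 0.38× activity: 0.36 × 0.38 = 0.1368.
Non-CYP routes (64%) are unchanged.
Relative clearance = 0.1368 + 0.64 = 0.7768.
To maintain the same steady-state level, dose must scale with clearance: new dose = 75 × 0.7768 = 58 mg.

58 mg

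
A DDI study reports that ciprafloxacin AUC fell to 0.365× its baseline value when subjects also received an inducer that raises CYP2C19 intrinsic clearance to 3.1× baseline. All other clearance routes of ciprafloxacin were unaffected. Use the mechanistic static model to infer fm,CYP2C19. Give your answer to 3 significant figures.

CL'/CL = 1 / 0.365 = 2.74
3.1·fm + (1 − fm) = 2.74
fm = (2.74 − 1) / (3.1 − 1) = 0.828

0.828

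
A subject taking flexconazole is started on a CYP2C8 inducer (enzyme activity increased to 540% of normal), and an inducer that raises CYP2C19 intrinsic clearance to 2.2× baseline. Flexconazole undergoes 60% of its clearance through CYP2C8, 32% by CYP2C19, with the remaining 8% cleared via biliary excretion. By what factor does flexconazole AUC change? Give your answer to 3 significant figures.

0.249

CYP2C8: 0.6 × 5.4 = 3.24
CYP2C19: 0.32 × 2.2 = 0.704
Other: 0.08 (unchanged)
New clearance relative to baseline: 3.24 + 0.704 + 0.08 = 4.024.
Because AUC varies inversely with clearance, the combined effect is 1 / 4.024 = 0.249.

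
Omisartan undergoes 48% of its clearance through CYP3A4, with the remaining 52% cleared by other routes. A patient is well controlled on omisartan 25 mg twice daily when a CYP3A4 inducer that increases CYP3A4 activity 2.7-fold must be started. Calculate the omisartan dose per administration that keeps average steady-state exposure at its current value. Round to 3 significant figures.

45.4 mg

CYP3A4: 0.48 × 2.7 = 1.296
Other: 0.52 (unchanged)
New clearance relative to baseline: 1.296 + 0.52 = 1.816.
Exposure is unchanged when dose changes in proportion to clearance. New dose = 25 mg × 1.816 = 45.4 mg.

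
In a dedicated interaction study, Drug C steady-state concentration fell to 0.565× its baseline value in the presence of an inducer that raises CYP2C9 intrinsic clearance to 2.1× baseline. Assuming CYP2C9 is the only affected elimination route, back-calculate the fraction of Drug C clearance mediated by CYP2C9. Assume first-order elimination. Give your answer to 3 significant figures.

0.700

Call the CYP2C9 fraction fm. After the interaction, CL_new/CL_old = fm × 2.1 + (1 − fm).
Steady-state concentration ratio = 1 / (new CL fraction), so new CL fraction = 1 / 0.565 = 1.77.
fm × 2.1 + 1 − fm = 1.77  ⇒  fm × (2.1 − 1) = 0.7699  ⇒  fm = 0.700.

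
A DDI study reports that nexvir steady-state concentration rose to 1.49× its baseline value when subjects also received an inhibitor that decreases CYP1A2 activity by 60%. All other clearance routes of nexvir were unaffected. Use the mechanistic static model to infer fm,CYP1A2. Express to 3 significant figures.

Write x for the fraction cleared via CYP1A2. The observed steady-state concentration change means clearance fell to 1/1.49 = 0.6711 of baseline.
Only the CYP1A2 route changed, so 0.6711 = x·0.4 + (1 − x), giving x = 0.548.

0.548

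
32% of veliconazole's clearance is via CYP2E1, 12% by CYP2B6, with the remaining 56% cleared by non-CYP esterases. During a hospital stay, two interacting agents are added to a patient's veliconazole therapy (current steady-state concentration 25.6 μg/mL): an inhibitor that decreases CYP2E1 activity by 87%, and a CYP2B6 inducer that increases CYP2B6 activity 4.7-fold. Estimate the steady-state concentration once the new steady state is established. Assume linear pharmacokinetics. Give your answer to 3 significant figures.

CYP2E1: 0.32 × 0.13 = 0.0416
CYP2B6: 0.12 × 4.7 = 0.564
Other: 0.56 (unchanged)
New clearance relative to baseline: 0.0416 + 0.564 + 0.56 = 1.1656.
Dividing the baseline by the relative clearance: 25.6 / 1.1656 = 22.0 μg/mL.

22.0 μg/mL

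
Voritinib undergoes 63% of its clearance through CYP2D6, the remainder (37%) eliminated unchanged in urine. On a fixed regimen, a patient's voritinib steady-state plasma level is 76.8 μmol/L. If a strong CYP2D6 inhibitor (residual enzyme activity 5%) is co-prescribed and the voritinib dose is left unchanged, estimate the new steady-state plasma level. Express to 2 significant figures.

1.9 × 10² μmol/L

The CYP2D6 pathway (63% of clearance) falls to 0.05× activity: 0.63 × 0.05 = 0.0315.
Non-CYP routes (37%) are unchanged.
Relative clearance = 0.0315 + 0.37 = 0.4015.
With dosing unchanged, steady-state plasma level scales as 1/CL: 76.8 / 0.4015 = 1.9 × 10² μmol/L.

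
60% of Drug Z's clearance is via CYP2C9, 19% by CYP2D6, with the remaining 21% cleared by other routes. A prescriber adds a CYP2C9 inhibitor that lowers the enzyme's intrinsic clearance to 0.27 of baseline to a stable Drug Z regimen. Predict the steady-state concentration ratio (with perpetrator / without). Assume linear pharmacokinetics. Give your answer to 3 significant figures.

The CYP2C9 pathway (60% of clearance) drops to 0.27× activity: 0.6 × 0.27 = 0.162.
CYP2D6 (19%) and the residual 21% are unaffected.
Relative clearance = 0.162 + 0.19 + 0.21 = 0.562.
Steady-state concentration is inversely proportional to clearance, so the fold-change is 1 / 0.562 = 1.78.

1.78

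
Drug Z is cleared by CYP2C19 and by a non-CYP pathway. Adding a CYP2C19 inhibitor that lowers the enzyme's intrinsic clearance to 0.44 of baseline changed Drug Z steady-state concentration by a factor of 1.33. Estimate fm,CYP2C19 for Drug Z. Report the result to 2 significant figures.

Call the CYP2C19 fraction fm. After the interaction, CL_new/CL_old = fm × 0.44 + (1 − fm).
Steady-state concentration ratio = 1 / (new CL fraction), so new CL fraction = 1 / 1.33 = 0.7519.
fm × 0.44 + 1 − fm = 0.7519  ⇒  fm × (0.44 − 1) = −0.2481  ⇒  fm = 0.44.

0.44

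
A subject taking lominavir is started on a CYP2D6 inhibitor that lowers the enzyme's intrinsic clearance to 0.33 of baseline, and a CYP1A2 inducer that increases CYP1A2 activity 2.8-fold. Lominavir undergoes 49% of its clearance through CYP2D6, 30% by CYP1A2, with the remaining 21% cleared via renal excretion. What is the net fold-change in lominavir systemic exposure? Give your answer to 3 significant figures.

0.825

The CYP2D6 pathway (49% of clearance) is reduced to 0.33× activity: 0.49 × 0.33 = 0.1617.
The CYP1A2 pathway (30% of clearance) rises to 2.8× activity: 0.3 × 2.8 = 0.84.
The remaining 21% of clearance is unaffected.
CL_new/CL_old = 0.1617 + 0.84 + 0.21 = 1.2117.
Systemic exposure ∝ 1/CL: fold-change = 1 / 1.2117 = 0.825.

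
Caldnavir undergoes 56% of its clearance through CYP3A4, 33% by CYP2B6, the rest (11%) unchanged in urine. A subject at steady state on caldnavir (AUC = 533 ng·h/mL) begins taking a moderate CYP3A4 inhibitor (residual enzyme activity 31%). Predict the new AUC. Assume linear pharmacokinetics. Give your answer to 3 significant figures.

The CYP3A4 pathway (56% of clearance) falls to 0.31× activity: 0.56 × 0.31 = 0.1736.
CYP2B6 (33%) and the residual 11% are unaffected.
Relative clearance = 0.1736 + 0.33 + 0.11 = 0.6136.
AUC ∝ 1/CL, so new value = 533 / 0.6136 = 869 ng·h/mL.

869 ng·h/mL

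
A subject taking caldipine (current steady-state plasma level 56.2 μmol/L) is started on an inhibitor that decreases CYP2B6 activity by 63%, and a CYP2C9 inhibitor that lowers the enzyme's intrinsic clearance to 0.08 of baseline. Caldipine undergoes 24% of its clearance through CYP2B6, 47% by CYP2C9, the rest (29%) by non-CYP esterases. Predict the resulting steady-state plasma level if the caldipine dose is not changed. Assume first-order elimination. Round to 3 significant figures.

The CYP2B6 pathway (24% of clearance) drops to 0.37× activity: 0.24 × 0.37 = 0.0888.
The CYP2C9 pathway (47% of clearance) falls to 0.08× activity: 0.47 × 0.08 = 0.0376.
Non-CYP routes (29%) are unchanged.
Relative clearance = 0.0888 + 0.0376 + 0.29 = 0.4164.
New steady-state plasma level = 56.2 / 0.4164 = 135 μmol/L (concentration scales inversely with clearance).

135 μmol/L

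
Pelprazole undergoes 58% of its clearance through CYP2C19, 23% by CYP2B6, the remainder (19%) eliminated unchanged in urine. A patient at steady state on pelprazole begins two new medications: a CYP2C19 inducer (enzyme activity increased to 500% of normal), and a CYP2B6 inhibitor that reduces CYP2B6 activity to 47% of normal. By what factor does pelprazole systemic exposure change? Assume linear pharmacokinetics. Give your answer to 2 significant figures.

CYP2C19: 0.58 × 5 = 2.9
CYP2B6: 0.23 × 0.47 = 0.1081
Other: 0.19 (unchanged)
Relative clearance = 2.9 + 0.1081 + 0.19 = 3.1981.
Systemic exposure ∝ 1/CL: fold-change = 1 / 3.1981 = 0.31.

0.31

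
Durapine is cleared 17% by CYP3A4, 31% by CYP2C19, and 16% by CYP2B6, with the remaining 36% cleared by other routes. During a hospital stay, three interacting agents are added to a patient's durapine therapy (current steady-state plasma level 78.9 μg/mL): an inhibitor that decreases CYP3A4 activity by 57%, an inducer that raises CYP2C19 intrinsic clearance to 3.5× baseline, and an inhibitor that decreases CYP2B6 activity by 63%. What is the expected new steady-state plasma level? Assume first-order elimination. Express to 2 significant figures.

The CYP3A4 pathway (17% of clearance) drops to 0.43× activity: 0.17 × 0.43 = 0.0731.
The CYP2C19 pathway (31% of clearance) is boosted to 3.5× activity: 0.31 × 3.5 = 1.085.
The CYP2B6 pathway (16% of clearance) is reduced to 0.37× activity: 0.16 × 0.37 = 0.0592.
The remaining 36% of clearance is unaffected.
New clearance relative to baseline: 0.0731 + 1.085 + 0.0592 + 0.36 = 1.5773.
Dividing the baseline by the relative clearance: 78.9 / 1.5773 = 50 μg/mL.

50 μg/mL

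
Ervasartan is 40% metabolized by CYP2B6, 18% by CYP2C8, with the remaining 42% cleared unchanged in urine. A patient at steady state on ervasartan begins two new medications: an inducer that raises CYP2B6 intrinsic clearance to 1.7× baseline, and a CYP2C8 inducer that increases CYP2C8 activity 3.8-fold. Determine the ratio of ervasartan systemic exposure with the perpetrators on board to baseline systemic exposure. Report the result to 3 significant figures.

The CYP2B6 pathway (40% of clearance) rises to 1.7× activity: 0.4 × 1.7 = 0.68.
The CYP2C8 pathway (18% of clearance) rises to 3.8× activity: 0.18 × 3.8 = 0.684.
Non-CYP routes (42%) are unchanged.
Relative clearance = 0.68 + 0.684 + 0.42 = 1.784.
Net systemic exposure ratio = 1 / 1.784 = 0.561.

0.561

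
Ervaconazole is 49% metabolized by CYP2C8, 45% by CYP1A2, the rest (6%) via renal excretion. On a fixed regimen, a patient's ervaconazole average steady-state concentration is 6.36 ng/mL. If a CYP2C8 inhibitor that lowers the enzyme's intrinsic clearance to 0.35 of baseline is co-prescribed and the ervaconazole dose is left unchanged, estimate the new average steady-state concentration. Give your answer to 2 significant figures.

9.3 ng/mL

CYP2C8: 0.49 × 0.35 = 0.1715
CYP1A2: 0.45 (unchanged)
Other: 0.06 (unchanged)
New clearance relative to baseline: 0.1715 + 0.45 + 0.06 = 0.6815.
Average steady-state concentration ∝ 1/CL, so new value = 6.36 / 0.6815 = 9.3 ng/mL.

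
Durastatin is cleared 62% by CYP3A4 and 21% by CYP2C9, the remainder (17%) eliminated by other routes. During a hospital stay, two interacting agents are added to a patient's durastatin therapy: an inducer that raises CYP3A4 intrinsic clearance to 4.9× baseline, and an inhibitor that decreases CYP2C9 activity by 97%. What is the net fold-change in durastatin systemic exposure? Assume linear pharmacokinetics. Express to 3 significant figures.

0.311

The CYP3A4 pathway (62% of clearance) rises to 4.9× activity: 0.62 × 4.9 = 3.038.
The CYP2C9 pathway (21% of clearance) drops to 0.03× activity: 0.21 × 0.03 = 0.0063.
Non-CYP routes (17%) are unchanged.
CL_new/CL_old = 3.038 + 0.0063 + 0.17 = 3.2143.
Systemic exposure ∝ 1/CL: fold-change = 1 / 3.2143 = 0.311.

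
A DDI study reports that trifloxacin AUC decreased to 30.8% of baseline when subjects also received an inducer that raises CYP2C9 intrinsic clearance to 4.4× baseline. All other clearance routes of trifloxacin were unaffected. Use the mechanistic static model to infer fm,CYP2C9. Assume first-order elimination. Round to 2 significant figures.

0.66

CL'/CL = 1 / 0.308 = 3.247
4.4·fm + (1 − fm) = 3.247
fm = (3.247 − 1) / (4.4 − 1) = 0.66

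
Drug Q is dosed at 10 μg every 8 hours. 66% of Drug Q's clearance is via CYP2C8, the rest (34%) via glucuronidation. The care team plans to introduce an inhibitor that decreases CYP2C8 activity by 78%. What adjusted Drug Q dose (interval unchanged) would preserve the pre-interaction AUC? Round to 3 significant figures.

4.85 μg

The CYP2C8 pathway (66% of clearance) drops to 0.22× activity: 0.66 × 0.22 = 0.1452.
Non-CYP routes (34%) are unchanged.
CL_new/CL_old = 0.1452 + 0.34 = 0.4852.
Css,avg = (dose rate)/CL, so holding Css fixed requires dose ∝ CL: 10 × 0.4852 = 4.85 μg.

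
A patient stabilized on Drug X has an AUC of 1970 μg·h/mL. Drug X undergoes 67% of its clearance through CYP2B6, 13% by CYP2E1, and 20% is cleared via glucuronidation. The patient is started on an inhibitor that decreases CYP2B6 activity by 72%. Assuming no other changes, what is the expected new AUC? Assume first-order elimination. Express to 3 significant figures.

The CYP2B6 pathway (67% of clearance) is reduced to 0.28× activity: 0.67 × 0.28 = 0.1876.
CYP2E1 (13%) and the residual 20% are unaffected.
CL_new/CL_old = 0.1876 + 0.13 + 0.2 = 0.5176.
With dosing unchanged, AUC scales as 1/CL: 1970 / 0.5176 = 3.81 × 10³ μg·h/mL.

3.81 × 10³ μg·h/mL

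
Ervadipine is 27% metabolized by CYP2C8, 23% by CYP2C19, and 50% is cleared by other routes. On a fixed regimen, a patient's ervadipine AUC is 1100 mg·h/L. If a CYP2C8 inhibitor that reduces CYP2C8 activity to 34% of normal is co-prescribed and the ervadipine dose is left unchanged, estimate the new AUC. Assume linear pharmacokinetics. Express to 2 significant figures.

The CYP2C8 pathway (27% of clearance) is reduced to 0.34× activity: 0.27 × 0.34 = 0.0918.
CYP2C19 (23%) and the residual 50% are unaffected.
New clearance relative to baseline: 0.0918 + 0.23 + 0.5 = 0.8218.
New AUC = baseline ÷ relative clearance = 1100 / 0.8218 = 1.3 × 10³ mg·h/L.

1.3 × 10³ mg·h/L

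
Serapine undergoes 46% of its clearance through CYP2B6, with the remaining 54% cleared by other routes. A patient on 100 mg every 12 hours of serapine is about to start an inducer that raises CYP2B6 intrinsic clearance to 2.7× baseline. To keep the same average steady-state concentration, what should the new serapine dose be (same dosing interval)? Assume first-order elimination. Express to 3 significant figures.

178 mg

CYP2B6: 0.46 × 2.7 = 1.242
Other: 0.54 (unchanged)
CL_new/CL_old = 1.242 + 0.54 = 1.782.
Css,avg = (dose rate)/CL, so holding Css fixed requires dose ∝ CL: 100 × 1.782 = 178 mg.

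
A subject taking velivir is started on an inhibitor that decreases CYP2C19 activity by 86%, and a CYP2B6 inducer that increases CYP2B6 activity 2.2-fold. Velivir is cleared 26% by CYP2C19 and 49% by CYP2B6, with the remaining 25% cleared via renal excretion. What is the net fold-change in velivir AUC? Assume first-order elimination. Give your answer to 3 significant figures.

CYP2C19: 0.26 × 0.14 = 0.0364
CYP2B6: 0.49 × 2.2 = 1.078
Other: 0.25 (unchanged)
Relative clearance = 0.0364 + 1.078 + 0.25 = 1.3644.
Because AUC varies inversely with clearance, the combined effect is 1 / 1.3644 = 0.733.

0.733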